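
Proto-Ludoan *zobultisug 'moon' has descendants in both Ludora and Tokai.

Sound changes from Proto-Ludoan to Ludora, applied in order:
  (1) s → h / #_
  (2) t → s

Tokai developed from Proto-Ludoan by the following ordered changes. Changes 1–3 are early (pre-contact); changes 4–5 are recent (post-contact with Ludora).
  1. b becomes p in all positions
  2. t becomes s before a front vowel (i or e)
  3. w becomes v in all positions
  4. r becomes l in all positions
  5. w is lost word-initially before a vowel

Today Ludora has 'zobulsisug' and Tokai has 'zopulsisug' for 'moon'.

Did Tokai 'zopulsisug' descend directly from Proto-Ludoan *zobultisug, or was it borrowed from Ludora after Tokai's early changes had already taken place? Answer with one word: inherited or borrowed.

inherited

If inherited, *zobultisug would pass through all of Tokai's changes:
Tokai: start from *zobultisug.
  rule 1 (unconditioned shift): zobultisug → zopultisug
  rule 2 (palatalisation): zopultisug → zopulsisug
  rule 3: no change — zopulsisug
  rule 4: no change — zopulsisug
  rule 5: no change — zopulsisug
  ⇒ Tokai zopulsisug
If borrowed from Ludora 'zobulsisug' after the early changes, it would undergo only the recent ones:
  rule 4 (unconditioned shift): no change (zobulsisug)
  rule 5 (glide loss): no change (zobulsisug)
  ⇒ as a loan: zobulsisug
Tokai 'zopulsisug' matches the inherited outcome exactly, so it is an inherited cognate, not a loan.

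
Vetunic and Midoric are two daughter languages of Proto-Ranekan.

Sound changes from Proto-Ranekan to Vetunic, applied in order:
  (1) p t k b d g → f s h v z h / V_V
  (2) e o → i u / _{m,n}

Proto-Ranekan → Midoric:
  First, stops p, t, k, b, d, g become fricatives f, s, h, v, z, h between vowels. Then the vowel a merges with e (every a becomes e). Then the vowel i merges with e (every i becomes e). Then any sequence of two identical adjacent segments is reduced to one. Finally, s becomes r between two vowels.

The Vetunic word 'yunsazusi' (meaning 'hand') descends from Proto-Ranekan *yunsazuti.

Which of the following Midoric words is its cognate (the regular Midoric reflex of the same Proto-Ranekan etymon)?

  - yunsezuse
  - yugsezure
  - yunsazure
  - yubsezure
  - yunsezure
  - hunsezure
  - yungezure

Midoric: *yunsazuti
  yunsazuti → yunsazusi   [intervocalic lenition]
  yunsazusi → yunsezusi   [vowel merger]
  yunsezusi → yunsezuse   [vowel merger]
  yunsezuse (rule 4 does not apply)
  yunsezuse → yunsezure   [rhotacism]
  giving Midoric yunsezure.
The other candidates each miss or misapply at least one Midoric change.

yunsezure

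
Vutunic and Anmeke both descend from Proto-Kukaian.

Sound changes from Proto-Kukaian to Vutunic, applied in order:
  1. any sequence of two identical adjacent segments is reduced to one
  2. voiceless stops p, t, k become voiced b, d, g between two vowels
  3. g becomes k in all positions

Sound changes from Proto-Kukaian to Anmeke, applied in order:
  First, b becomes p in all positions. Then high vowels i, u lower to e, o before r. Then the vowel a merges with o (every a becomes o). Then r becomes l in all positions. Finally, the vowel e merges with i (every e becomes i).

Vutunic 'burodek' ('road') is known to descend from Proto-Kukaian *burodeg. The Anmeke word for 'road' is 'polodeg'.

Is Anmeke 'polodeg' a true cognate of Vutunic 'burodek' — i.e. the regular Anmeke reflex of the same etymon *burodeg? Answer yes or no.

no

Derive the expected Anmeke reflex of *burodeg:
Anmeke: *burodeg
  burodeg → purodeg   [unconditioned shift]
  purodeg → porodeg   [pre-rhotic lowering]
  porodeg (rule 3 does not apply)
  porodeg → polodeg   [unconditioned shift]
  polodeg → polodig   [vowel merger]
  giving Anmeke polodig.
The regular Anmeke reflex would be 'polodig', but the attested form is 'polodeg'. The correspondence is irregular, so they are not cognates (the Anmeke form has a different source).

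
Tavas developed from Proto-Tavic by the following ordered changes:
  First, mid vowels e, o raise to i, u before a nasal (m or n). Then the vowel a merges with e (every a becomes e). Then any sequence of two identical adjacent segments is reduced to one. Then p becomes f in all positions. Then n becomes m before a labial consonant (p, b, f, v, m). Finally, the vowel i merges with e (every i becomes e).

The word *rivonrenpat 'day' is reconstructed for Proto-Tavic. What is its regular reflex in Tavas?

revunremfet

Tavas: *rivonrenpat > rivunrinpat > rivunrinpet > rivunrinfet > rivunrimfet > revunremfet  (by pre-nasal raising, vowel merger, unconditioned shift, nasal place assimilation, vowel merger)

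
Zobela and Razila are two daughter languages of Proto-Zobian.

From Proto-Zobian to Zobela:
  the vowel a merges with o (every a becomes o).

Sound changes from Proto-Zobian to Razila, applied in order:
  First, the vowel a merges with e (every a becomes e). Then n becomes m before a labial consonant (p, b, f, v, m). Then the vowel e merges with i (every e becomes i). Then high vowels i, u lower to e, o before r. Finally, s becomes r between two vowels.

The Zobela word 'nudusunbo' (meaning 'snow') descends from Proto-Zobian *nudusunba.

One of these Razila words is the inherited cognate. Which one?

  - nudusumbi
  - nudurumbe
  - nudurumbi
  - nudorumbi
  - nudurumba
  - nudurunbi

nudurumbi

Razila: start from *nudusunba.
  rule 1 (vowel merger): nudusunba → nudusunbe
  rule 2 (nasal place assimilation): nudusunbe → nudusumbe
  rule 3 (vowel merger): nudusumbe → nudusumbi
  rule 4: no change — nudusumbi
  rule 5 (rhotacism): nudusumbi → nudurumbi
  ⇒ Razila nudurumbi
Only 'nudurumbi' matches the regular Razila development of *nudusunba.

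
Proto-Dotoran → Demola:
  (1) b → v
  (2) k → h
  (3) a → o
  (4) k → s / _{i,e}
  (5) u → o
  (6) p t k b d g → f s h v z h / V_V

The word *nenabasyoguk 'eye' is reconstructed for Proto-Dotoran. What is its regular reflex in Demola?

Demola: start from *nenabasyoguk.
  rule 1 (unconditioned shift): nenabasyoguk → nenavasyoguk
  rule 2 (unconditioned shift): nenavasyoguk → nenavasyoguh
  rule 3 (vowel merger): nenavasyoguh → nenovosyoguh
  rule 4: no change — nenovosyoguh
  rule 5 (vowel merger): nenovosyoguh → nenovosyogoh
  rule 6 (intervocalic lenition): nenovosyogoh → nenovosyohoh
  ⇒ Demola nenovosyohoh

nenovosyohoh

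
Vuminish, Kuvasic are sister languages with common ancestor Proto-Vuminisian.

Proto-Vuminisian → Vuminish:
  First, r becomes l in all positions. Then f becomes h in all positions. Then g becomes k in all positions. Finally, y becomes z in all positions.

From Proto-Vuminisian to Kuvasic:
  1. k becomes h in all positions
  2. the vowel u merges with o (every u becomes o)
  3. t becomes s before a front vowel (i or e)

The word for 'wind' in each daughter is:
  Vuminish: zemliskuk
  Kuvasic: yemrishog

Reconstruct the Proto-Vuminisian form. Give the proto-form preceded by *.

*yemriskug

Position 9: Vuminish has k, Kuvasic has g. Kuvasic preserves g here (none of its changes turn any other segment into g), so the proto-segment is *g.
Position 7: Vuminish has k, Kuvasic has h. Taking the neighbouring segments as reconstructed: Vuminish k could go back to *k or *g; Kuvasic h could go back to *k or *h — the one source consistent with every daughter is *k.
Position 8: Vuminish has u, Kuvasic has o. Vuminish preserves u here (none of its changes turn any other segment into u), so the proto-segment is *u.
This points to *yemriskug. Verify forward in each daughter:
Vuminish: start from *yemriskug.
  rule 1 (unconditioned shift): yemriskug → yemliskug
  rule 2: no change — yemliskug
  rule 3 (unconditioned shift): yemliskug → yemliskuk
  rule 4 (unconditioned shift): yemliskuk → zemliskuk
  ⇒ Vuminish zemliskuk
Kuvasic: *yemriskug > yemrishug > yemrishog  (by unconditioned shift, vowel merger)
*yemriskug is the unique common source.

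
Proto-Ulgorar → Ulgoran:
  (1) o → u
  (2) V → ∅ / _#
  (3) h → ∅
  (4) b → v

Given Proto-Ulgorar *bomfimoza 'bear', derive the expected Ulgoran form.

Ulgoran: *bomfimoza > bumfimuza > bumfimuz > vumfimuz  (by vowel merger, apocope, unconditioned shift)

vumfimuz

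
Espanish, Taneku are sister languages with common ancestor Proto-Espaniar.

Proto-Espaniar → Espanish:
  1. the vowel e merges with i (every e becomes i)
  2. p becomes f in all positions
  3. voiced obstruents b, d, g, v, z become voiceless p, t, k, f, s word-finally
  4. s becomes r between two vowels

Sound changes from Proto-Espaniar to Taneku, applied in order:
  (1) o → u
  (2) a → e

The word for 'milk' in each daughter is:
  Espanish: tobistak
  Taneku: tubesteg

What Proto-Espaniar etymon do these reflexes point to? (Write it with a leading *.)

*tobestag

Position 7: Espanish has a, Taneku has e. Espanish preserves a here (none of its changes turn any other segment into a), so the proto-segment is *a.
Position 2: Espanish has o, Taneku has u. Espanish preserves o here (none of its changes turn any other segment into o), so the proto-segment is *o.
Position 4: Espanish has i, Taneku has e. Taking the neighbouring segments as reconstructed: Espanish i could go back to *e or *i; Taneku e could go back to *a or *e — the one source consistent with every daughter is *e.
Continuing position by position gives *tobestag; check it forward:
Espanish: *tobestag > tobistag > tobistak  (by vowel merger, final devoicing)
Taneku: *tobestag
  tobestag → tubestag   [vowel merger]
  tubestag → tubesteg   [vowel merger]
  giving Taneku tubesteg.
No other proto-form is consistent with every reflex, so the reconstruction is *tobestag.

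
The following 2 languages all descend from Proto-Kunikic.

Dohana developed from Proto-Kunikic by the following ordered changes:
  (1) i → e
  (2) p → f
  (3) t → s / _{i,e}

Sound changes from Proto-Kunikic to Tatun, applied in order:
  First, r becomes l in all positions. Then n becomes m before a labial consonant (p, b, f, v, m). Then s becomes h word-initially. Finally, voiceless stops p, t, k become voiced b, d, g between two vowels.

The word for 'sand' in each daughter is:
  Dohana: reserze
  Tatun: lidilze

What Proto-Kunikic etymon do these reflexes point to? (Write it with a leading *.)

Position 3: Dohana has s, Tatun has d. Taking the neighbouring segments as reconstructed: Dohana s could go back to *t or *s; Tatun d could go back to *t or *d — the one source consistent with every daughter is *t.
Position 2: Dohana has e, Tatun has i. Tatun preserves i here (none of its changes turn any other segment into i), so the proto-segment is *i.
This points to *ritirze. Verify forward in each daughter:
Dohana: start from *ritirze.
  rule 1 (vowel merger): ritirze → reterze
  rule 2: no change — reterze
  rule 3 (palatalisation): reterze → reserze
  ⇒ Dohana reserze
Tatun: start from *ritirze.
  rule 1 (unconditioned shift): ritirze → litilze
  rule 2: no change — litilze
  rule 3: no change — litilze
  rule 4 (intervocalic voicing): litilze → lidilze
  ⇒ Tatun lidilze
No other proto-form is consistent with every reflex, so the reconstruction is *ritirze.

*ritirze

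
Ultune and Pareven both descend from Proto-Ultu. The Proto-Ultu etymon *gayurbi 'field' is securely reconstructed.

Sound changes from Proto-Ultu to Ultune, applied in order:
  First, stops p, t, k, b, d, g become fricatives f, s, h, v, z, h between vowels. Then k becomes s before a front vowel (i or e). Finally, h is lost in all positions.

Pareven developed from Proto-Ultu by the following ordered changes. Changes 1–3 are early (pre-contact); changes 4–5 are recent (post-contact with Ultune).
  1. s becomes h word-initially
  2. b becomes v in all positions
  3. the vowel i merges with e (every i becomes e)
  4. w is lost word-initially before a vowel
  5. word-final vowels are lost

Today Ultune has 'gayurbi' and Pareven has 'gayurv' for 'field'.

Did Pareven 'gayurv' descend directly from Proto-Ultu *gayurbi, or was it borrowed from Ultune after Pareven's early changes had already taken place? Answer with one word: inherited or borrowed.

inherited

If inherited, *gayurbi would pass through all of Pareven's changes:
Pareven: *gayurbi
  gayurbi (rule 1 does not apply)
  gayurbi → gayurvi   [unconditioned shift]
  gayurvi → gayurve   [vowel merger]
  gayurve (rule 4 does not apply)
  gayurve → gayurv   [apocope]
  giving Pareven gayurv.
If borrowed from Ultune 'gayurbi' after the early changes, it would undergo only the recent ones:
  rule 4 (glide loss): no change (gayurbi)
  rule 5 (apocope): gayurbi → gayurb
  ⇒ as a loan: gayurb
Pareven 'gayurv' matches the inherited outcome exactly, so it is an inherited cognate, not a loan.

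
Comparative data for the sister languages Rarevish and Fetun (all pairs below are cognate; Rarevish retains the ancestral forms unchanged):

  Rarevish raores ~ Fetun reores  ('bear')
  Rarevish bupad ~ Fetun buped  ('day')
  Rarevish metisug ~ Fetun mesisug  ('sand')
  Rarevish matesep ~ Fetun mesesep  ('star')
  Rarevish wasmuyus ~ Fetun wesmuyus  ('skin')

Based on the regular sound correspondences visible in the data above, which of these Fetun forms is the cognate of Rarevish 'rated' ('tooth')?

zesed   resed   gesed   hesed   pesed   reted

bupad ~ buped, matesep ~ mesesep — Rarevish a corresponds to Fetun e after a consonant, before a consonant other than r, m, n, p, b, f, v.
matesep ~ mesesep — Rarevish t corresponds to Fetun s between vowels (before a front vowel).
Applying these to Rarevish 'rated':
  rated → reted   (a→e after a consonant, before a consonant other than r, m, n, p, b, f, v)
  reted → resed   (t→s between vowels (before a front vowel))
So the Fetun cognate is 'resed'.

resed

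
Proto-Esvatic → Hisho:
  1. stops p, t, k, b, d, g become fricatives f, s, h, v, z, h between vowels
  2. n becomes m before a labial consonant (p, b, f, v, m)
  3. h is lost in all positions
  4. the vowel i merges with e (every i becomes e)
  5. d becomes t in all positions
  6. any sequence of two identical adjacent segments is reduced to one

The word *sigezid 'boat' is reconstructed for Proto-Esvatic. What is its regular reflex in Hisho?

Hisho: *sigezid
  sigezid → sihezid   [intervocalic lenition]
  sihezid (rule 2 does not apply)
  sihezid → siezid   [h-loss]
  siezid → seezed   [vowel merger]
  seezed → seezet   [unconditioned shift]
  seezet → sezet   [degemination]
  giving Hisho sezet.

sezet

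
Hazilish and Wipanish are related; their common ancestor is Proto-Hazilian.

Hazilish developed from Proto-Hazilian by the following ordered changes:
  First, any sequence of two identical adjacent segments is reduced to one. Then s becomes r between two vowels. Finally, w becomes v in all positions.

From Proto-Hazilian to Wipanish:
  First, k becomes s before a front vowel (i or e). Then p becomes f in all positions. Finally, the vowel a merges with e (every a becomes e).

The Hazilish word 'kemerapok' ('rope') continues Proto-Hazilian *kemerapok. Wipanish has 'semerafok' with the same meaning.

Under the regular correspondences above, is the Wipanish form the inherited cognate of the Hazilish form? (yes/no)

Derive the expected Wipanish reflex of *kemerapok:
Wipanish: *kemerapok
  kemerapok → semerapok   [palatalisation]
  semerapok → semerafok   [unconditioned shift]
  semerafok → semerefok   [vowel merger]
  giving Wipanish semerefok.
The regular Wipanish reflex would be 'semerefok', but the attested form is 'semerafok'. The correspondence is irregular, so they are not cognates (the Wipanish form has a different source).

no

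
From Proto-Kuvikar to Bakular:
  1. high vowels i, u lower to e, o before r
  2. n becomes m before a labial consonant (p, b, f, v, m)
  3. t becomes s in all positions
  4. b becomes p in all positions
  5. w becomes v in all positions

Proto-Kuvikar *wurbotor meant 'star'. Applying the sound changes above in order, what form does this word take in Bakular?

vorposor

Bakular: *wurbotor
  wurbotor → worbotor   [pre-rhotic lowering]
  worbotor (rule 2 does not apply)
  worbotor → worbosor   [unconditioned shift]
  worbosor → worposor   [unconditioned shift]
  worposor → vorposor   [unconditioned shift]
  giving Bakular vorposor.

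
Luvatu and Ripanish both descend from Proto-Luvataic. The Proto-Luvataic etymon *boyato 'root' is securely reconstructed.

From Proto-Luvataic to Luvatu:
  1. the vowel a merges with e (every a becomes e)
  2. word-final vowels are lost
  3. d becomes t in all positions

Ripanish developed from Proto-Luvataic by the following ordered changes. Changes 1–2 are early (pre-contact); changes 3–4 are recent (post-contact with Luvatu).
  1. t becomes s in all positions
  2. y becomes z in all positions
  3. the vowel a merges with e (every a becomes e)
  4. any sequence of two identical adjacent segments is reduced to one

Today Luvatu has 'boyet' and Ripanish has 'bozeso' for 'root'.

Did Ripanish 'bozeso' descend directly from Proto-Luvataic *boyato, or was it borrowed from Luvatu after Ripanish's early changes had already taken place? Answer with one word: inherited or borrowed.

If inherited, *boyato would pass through all of Ripanish's changes:
Ripanish: start from *boyato.
  rule 1 (unconditioned shift): boyato → boyaso
  rule 2 (unconditioned shift): boyaso → bozaso
  rule 3 (vowel merger): bozaso → bozeso
  rule 4: no change — bozeso
  ⇒ Ripanish bozeso
If borrowed from Luvatu 'boyet' after the early changes, it would undergo only the recent ones:
  rule 3 (vowel merger): no change (boyet)
  rule 4 (degemination): no change (boyet)
  ⇒ as a loan: boyet
Ripanish 'bozeso' matches the inherited outcome exactly, so it is an inherited cognate, not a loan.

inherited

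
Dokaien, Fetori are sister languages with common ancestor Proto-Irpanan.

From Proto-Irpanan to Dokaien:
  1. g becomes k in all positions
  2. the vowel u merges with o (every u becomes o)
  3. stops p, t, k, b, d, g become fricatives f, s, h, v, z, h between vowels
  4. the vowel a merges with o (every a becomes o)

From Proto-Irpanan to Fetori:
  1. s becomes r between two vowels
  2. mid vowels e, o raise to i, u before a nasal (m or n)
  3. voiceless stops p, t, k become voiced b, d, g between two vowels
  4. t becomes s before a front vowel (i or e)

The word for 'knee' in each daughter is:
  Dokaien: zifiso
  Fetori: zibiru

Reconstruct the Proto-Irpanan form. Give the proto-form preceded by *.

Position 6: Dokaien has o, Fetori has u. Taking the neighbouring segments as reconstructed: Dokaien o could go back to *a or *o or *u; Fetori u can only go back to *u — the one source consistent with every daughter is *u.
Position 5: Dokaien has s, Fetori has r. Taking the neighbouring segments as reconstructed: Dokaien s could go back to *t or *s; Fetori r could go back to *s or *r — the one source consistent with every daughter is *s.
Position 3: Dokaien has f, Fetori has b. Taking the neighbouring segments as reconstructed: Dokaien f could go back to *p or *f; Fetori b could go back to *p or *b — the one source consistent with every daughter is *p.
This points to *zipisu. Verify forward in each daughter:
Dokaien: *zipisu > zipiso > zifiso  (by vowel merger, intervocalic lenition)
Fetori: start from *zipisu.
  rule 1 (rhotacism): zipisu → zipiru
  rule 2: no change — zipiru
  rule 3 (intervocalic voicing): zipiru → zibiru
  rule 4: no change — zibiru
  ⇒ Fetori zibiru
No other proto-form is consistent with every reflex, so the reconstruction is *zipisu.

*zipisu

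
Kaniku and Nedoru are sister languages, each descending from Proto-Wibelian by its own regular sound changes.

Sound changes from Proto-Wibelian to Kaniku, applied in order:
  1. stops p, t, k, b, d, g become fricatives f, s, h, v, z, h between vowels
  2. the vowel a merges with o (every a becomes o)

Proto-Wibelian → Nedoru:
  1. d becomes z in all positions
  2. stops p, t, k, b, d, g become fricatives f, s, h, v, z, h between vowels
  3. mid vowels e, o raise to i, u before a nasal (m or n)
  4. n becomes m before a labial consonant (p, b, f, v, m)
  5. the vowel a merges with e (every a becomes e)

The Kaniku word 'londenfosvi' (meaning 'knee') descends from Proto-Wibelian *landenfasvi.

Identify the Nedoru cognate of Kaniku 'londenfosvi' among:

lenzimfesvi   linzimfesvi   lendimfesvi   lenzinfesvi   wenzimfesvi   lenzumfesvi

Nedoru: *landenfasvi
  landenfasvi → lanzenfasvi   [unconditioned shift]
  lanzenfasvi (rule 2 does not apply)
  lanzenfasvi → lanzinfasvi   [pre-nasal raising]
  lanzinfasvi → lanzimfasvi   [nasal place assimilation]
  lanzimfasvi → lenzimfesvi   [vowel merger]
  giving Nedoru lenzimfesvi.
Among the options, 'lenzimfesvi' alone shows every Nedoru change applied in order.

lenzimfesvi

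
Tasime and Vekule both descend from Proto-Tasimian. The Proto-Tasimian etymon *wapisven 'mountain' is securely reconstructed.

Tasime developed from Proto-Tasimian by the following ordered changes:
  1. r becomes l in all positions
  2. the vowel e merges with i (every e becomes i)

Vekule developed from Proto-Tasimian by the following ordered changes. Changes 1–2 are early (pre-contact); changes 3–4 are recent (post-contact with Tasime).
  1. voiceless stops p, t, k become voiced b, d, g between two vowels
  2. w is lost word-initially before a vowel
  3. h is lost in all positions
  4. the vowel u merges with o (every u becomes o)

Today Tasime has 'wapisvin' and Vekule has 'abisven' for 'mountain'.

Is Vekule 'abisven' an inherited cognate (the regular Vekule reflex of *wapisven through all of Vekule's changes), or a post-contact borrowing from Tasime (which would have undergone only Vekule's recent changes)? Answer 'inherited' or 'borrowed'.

If inherited, *wapisven would pass through all of Vekule's changes:
Vekule: start from *wapisven.
  rule 1 (intervocalic voicing): wapisven → wabisven
  rule 2 (glide loss): wabisven → abisven
  rule 3: no change — abisven
  rule 4: no change — abisven
  ⇒ Vekule abisven
If borrowed from Tasime 'wapisvin' after the early changes, it would undergo only the recent ones:
  rule 3 (h-loss): no change (wapisvin)
  rule 4 (vowel merger): no change (wapisvin)
  ⇒ as a loan: wapisvin
Vekule 'abisven' matches the inherited outcome exactly, so it is an inherited cognate, not a loan.

inherited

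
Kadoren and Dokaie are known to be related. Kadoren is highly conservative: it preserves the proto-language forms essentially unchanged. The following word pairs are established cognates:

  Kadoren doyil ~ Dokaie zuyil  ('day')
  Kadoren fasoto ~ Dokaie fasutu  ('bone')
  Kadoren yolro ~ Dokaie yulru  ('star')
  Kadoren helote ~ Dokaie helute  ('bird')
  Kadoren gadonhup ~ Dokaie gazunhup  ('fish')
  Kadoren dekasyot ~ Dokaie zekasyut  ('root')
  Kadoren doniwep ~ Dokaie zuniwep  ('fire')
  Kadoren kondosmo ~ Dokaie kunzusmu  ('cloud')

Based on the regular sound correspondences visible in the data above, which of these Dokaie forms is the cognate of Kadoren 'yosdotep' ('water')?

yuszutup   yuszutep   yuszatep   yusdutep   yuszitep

doyil ~ zuyil, fasoto ~ fasutu — Kadoren o corresponds to Dokaie u after a consonant, before a consonant other than r, m, n, p, b, f, v.
kondosmo ~ kunzusmu — Kadoren d corresponds to Dokaie z after a consonant, before a back vowel.
Applying these to Kadoren 'yosdotep':
  yosdotep → yusdotep   (o→u after a consonant, before a consonant other than r, m, n, p, b, f, v)
  yusdotep → yuszotep   (d→z after a consonant, before a back vowel)
  yuszotep → yuszutep   (o→u after a consonant, before a consonant other than r, m, n, p, b, f, v)
So the Dokaie cognate is 'yuszutep'.

yuszutep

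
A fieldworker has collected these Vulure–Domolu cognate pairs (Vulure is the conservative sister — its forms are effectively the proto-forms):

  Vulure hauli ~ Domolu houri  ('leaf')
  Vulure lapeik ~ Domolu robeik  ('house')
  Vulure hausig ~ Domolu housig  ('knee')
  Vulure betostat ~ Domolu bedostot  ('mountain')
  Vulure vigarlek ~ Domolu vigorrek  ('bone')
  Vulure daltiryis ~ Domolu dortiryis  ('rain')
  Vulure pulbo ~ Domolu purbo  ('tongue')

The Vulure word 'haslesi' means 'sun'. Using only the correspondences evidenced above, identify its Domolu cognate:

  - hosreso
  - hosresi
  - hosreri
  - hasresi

hosresi

betostat ~ bedostot, daltiryis ~ dortiryis — Vulure a corresponds to Domolu o after a consonant, before a consonant other than r, m, n, p, b, f, v.
vigarlek ~ vigorrek — Vulure l corresponds to Domolu r after a consonant, before a front vowel.
Applying these to Vulure 'haslesi':
  haslesi → hoslesi   (a→o after a consonant, before a consonant other than r, m, n, p, b, f, v)
  hoslesi → hosresi   (l→r after a consonant, before a front vowel)
So the Domolu cognate is 'hosresi'.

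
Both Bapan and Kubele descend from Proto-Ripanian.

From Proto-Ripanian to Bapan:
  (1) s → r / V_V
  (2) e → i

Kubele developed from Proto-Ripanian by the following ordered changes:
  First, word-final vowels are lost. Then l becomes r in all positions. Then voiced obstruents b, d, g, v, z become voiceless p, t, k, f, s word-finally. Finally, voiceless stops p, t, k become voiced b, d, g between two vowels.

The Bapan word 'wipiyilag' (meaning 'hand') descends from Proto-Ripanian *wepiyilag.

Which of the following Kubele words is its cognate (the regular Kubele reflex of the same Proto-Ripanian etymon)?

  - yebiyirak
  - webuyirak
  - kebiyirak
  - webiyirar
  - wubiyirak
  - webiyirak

webiyirak

Kubele: start from *wepiyilag.
  rule 1: no change — wepiyilag
  rule 2 (unconditioned shift): wepiyilag → wepiyirag
  rule 3 (final devoicing): wepiyirag → wepiyirak
  rule 4 (intervocalic voicing): wepiyirak → webiyirak
  ⇒ Kubele webiyirak
Only 'webiyirak' matches the regular Kubele development of *wepiyilag.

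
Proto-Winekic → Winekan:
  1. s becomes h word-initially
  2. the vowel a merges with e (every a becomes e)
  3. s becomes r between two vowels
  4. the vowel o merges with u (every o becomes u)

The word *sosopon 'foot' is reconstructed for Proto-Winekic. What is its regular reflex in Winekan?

Winekan: *sosopon
  sosopon → hosopon   [debuccalisation]
  hosopon (rule 2 does not apply)
  hosopon → horopon   [rhotacism]
  horopon → hurupun   [vowel merger]
  giving Winekan hurupun.

hurupun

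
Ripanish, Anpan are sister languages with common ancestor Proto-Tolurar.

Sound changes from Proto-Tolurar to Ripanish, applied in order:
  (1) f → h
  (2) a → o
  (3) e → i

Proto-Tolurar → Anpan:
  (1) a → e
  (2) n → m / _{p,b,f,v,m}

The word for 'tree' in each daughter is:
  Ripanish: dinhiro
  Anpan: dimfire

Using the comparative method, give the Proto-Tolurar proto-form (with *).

*dinfira

Position 4: Ripanish has h, Anpan has f. Anpan preserves f here (none of its changes turn any other segment into f), so the proto-segment is *f.
Position 7: Ripanish has o, Anpan has e. Taking the neighbouring segments as reconstructed: Ripanish o could go back to *a or *o; Anpan e could go back to *a or *e — the one source consistent with every daughter is *a.
Verify the candidate proto-form against each daughter:
Ripanish: *dinfira > dinhira > dinhiro  (by unconditioned shift, vowel merger)
Anpan: *dinfira
  dinfira → dinfire   [vowel merger]
  dinfire → dimfire   [nasal place assimilation]
  giving Anpan dimfire.
Only *dinfira yields all of Ripanish dinhiro, Anpan dimfire.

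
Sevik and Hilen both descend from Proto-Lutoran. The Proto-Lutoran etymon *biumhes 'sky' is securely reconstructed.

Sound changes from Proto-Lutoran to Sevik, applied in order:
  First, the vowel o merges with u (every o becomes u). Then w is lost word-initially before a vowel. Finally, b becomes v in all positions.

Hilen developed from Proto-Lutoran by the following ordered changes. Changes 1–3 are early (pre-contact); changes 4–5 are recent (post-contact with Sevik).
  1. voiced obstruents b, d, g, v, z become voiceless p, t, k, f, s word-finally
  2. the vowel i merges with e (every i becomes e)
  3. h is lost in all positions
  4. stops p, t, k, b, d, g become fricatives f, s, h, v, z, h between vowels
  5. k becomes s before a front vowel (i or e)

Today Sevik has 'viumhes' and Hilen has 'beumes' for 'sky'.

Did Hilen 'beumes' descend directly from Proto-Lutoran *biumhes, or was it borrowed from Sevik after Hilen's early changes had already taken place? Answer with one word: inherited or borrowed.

If inherited, *biumhes would pass through all of Hilen's changes:
Hilen: start from *biumhes.
  rule 1: no change — biumhes
  rule 2 (vowel merger): biumhes → beumhes
  rule 3 (h-loss): beumhes → beumes
  rule 4: no change — beumes
  rule 5: no change — beumes
  ⇒ Hilen beumes
If borrowed from Sevik 'viumhes' after the early changes, it would undergo only the recent ones:
  rule 4 (intervocalic lenition): no change (viumhes)
  rule 5 (palatalisation): no change (viumhes)
  ⇒ as a loan: viumhes
Hilen 'beumes' matches the inherited outcome exactly, so it is an inherited cognate, not a loan.

inherited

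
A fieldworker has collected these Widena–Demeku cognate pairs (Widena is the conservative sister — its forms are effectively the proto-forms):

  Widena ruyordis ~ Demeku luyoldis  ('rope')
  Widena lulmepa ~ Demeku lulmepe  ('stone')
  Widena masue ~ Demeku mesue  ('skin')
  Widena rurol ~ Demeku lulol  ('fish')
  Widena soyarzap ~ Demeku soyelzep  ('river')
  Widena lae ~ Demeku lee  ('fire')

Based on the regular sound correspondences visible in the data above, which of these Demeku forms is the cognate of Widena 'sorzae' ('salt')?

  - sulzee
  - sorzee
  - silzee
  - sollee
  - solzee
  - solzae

ruyordis ~ luyoldis, soyarzap ~ soyelzep — Widena r corresponds to Demeku l after a vowel, before a consonant other than r, m, n, p, b, f, v.
lae ~ lee — Widena a corresponds to Demeku e after a consonant, before a front vowel.
Applying these to Widena 'sorzae':
  sorzae → solzae   (r→l after a vowel, before a consonant other than r, m, n, p, b, f, v)
  solzae → solzee   (a→e after a consonant, before a front vowel)
So the Demeku cognate is 'solzee'.

solzee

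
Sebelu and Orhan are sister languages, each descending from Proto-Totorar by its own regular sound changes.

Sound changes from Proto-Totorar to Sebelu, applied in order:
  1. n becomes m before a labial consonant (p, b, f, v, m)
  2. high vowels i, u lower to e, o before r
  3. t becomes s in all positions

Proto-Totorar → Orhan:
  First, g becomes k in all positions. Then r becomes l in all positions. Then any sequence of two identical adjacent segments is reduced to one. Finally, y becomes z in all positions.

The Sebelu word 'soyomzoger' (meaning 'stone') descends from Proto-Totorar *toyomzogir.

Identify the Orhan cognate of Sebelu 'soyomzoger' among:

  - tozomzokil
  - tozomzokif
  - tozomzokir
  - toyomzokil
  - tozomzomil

Orhan: *toyomzogir
  toyomzogir → toyomzokir   [unconditioned shift]
  toyomzokir → toyomzokil   [unconditioned shift]
  toyomzokil (rule 3 does not apply)
  toyomzokil → tozomzokil   [unconditioned shift]
  giving Orhan tozomzokil.

tozomzokil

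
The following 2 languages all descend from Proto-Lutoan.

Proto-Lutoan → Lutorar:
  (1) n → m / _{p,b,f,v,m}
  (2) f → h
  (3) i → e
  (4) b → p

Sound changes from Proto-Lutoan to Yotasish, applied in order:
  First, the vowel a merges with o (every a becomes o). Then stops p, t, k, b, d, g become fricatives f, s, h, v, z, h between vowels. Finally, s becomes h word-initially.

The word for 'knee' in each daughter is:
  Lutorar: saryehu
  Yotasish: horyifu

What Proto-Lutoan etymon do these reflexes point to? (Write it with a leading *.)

*saryifu

Position 2: Lutorar has a, Yotasish has o. Lutorar preserves a here (none of its changes turn any other segment into a), so the proto-segment is *a.
Position 1: Lutorar has s, Yotasish has h. Lutorar preserves s here (none of its changes turn any other segment into s), so the proto-segment is *s.
Verify the candidate proto-form against each daughter:
Lutorar: start from *saryifu.
  rule 1: no change — saryifu
  rule 2 (unconditioned shift): saryifu → saryihu
  rule 3 (vowel merger): saryihu → saryehu
  rule 4: no change — saryehu
  ⇒ Lutorar saryehu
Yotasish: *saryifu
  saryifu → soryifu   [vowel merger]
  soryifu (rule 2 does not apply)
  soryifu → horyifu   [debuccalisation]
  giving Yotasish horyifu.
Only *saryifu yields all of Lutorar saryehu, Yotasish horyifu.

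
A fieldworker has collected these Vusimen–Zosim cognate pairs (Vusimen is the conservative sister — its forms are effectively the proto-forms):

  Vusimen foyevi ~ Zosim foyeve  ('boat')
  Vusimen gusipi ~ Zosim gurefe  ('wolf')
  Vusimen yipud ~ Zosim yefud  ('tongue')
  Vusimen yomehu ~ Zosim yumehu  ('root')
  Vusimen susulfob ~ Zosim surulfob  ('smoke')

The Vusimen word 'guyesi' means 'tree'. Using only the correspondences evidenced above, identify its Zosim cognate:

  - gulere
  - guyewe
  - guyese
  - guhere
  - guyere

gusipi ~ gurefe — Vusimen s corresponds to Zosim r between vowels (before a front vowel).
foyevi ~ foyeve, gusipi ~ gurefe — Vusimen i corresponds to Zosim e word-finally.
Applying these to Vusimen 'guyesi':
  guyesi → guyeri   (s→r between vowels (before a front vowel))
  guyeri → guyere   (i→e word-finally)
So the Zosim cognate is 'guyere'.

guyere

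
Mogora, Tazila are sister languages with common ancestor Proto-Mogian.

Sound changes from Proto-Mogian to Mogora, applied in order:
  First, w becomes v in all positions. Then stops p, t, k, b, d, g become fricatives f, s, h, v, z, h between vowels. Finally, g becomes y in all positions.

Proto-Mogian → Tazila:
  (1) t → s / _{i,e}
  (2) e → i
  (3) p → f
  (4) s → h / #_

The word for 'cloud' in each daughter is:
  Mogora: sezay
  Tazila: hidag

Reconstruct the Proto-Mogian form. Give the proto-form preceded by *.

*sedag

Position 3: Mogora has z, Tazila has d. Tazila preserves d here (none of its changes turn any other segment into d), so the proto-segment is *d.
Position 1: Mogora has s, Tazila has h. Taking the neighbouring segments as reconstructed: Mogora s can only go back to *s; Tazila h could go back to *t or *s or *h — the one source consistent with every daughter is *s.
Position 2: Mogora has e, Tazila has i. Mogora preserves e here (none of its changes turn any other segment into e), so the proto-segment is *e.
Continuing position by position gives *sedag; check it forward:
Mogora: *sedag > sezag > sezay  (by intervocalic lenition, unconditioned shift)
Tazila: *sedag
  sedag (rule 1 does not apply)
  sedag → sidag   [vowel merger]
  sidag (rule 3 does not apply)
  sidag → hidag   [debuccalisation]
  giving Tazila hidag.
*sedag is the unique common source.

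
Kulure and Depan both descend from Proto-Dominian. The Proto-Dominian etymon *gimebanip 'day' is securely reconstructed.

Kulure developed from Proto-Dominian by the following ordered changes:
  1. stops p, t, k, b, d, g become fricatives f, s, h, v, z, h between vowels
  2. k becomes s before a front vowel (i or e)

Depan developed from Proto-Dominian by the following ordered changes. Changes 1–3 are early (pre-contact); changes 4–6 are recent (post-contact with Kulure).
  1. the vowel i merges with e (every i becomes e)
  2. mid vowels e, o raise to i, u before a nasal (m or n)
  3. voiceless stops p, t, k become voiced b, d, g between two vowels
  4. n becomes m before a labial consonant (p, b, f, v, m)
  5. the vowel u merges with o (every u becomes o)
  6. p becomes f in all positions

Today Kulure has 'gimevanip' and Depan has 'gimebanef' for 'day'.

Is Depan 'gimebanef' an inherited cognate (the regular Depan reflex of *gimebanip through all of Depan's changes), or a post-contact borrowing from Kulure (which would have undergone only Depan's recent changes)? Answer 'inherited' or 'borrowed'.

inherited

If inherited, *gimebanip would pass through all of Depan's changes:
Depan: *gimebanip > gemebanep > gimebanep > gimebanef  (by vowel merger, pre-nasal raising, unconditioned shift)
If borrowed from Kulure 'gimevanip' after the early changes, it would undergo only the recent ones:
  rule 4 (nasal place assimilation): no change (gimevanip)
  rule 5 (vowel merger): no change (gimevanip)
  rule 6 (unconditioned shift): gimevanip → gimevanif
  ⇒ as a loan: gimevanif
Depan 'gimebanef' matches the inherited outcome exactly, so it is an inherited cognate, not a loan.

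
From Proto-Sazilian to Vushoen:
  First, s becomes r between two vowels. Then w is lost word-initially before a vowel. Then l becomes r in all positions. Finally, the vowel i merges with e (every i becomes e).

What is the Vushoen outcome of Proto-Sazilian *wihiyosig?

eheyoreg

Vushoen: *wihiyosig > wihiyorig > ihiyorig > eheyoreg  (by rhotacism, glide loss, vowel merger)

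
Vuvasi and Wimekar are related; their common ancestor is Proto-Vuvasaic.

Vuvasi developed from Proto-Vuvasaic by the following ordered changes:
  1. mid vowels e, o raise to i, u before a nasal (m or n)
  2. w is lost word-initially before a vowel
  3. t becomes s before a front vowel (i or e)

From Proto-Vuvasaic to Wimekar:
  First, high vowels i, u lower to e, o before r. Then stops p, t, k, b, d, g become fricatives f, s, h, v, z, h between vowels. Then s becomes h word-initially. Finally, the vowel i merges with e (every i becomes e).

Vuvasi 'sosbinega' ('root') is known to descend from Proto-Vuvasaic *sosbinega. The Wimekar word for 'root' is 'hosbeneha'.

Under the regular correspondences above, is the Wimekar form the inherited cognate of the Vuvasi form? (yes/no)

yes

Derive the expected Wimekar reflex of *sosbinega:
Wimekar: *sosbinega > sosbineha > hosbineha > hosbeneha  (by intervocalic lenition, debuccalisation, vowel merger)
Wimekar 'hosbeneha' matches the regular reflex exactly, so the pair is cognate.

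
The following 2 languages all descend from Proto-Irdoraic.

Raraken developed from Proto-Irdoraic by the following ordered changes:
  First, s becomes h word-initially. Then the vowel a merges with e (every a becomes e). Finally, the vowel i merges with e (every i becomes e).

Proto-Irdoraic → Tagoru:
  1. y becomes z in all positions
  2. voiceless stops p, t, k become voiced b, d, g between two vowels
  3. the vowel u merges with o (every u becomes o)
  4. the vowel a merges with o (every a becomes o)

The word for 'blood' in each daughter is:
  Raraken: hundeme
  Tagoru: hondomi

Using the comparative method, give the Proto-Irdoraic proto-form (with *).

Position 2: Raraken has u, Tagoru has o. Raraken preserves u here (none of its changes turn any other segment into u), so the proto-segment is *u.
Position 7: Raraken has e, Tagoru has i. Tagoru preserves i here (none of its changes turn any other segment into i), so the proto-segment is *i.
This points to *hundami. Verify forward in each daughter:
Raraken: *hundami
  hundami (rule 1 does not apply)
  hundami → hundemi   [vowel merger]
  hundemi → hundeme   [vowel merger]
  giving Raraken hundeme.
Tagoru: *hundami > hondami > hondomi  (by vowel merger, vowel merger)
*hundami is the unique common source.

*hundami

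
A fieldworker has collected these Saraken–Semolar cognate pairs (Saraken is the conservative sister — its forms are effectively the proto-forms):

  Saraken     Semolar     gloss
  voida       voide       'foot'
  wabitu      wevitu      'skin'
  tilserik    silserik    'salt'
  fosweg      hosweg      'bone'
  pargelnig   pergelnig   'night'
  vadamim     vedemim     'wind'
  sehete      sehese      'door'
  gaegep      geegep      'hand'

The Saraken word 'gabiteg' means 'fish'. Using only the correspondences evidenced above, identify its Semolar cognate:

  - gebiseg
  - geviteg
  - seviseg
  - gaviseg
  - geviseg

wabitu ~ wevitu — Saraken a corresponds to Semolar e after a consonant, before a labial obstruent.
wabitu ~ wevitu — Saraken b corresponds to Semolar v between vowels (before a front vowel).
sehete ~ sehese — Saraken t corresponds to Semolar s between vowels (before a front vowel).
Applying these to Saraken 'gabiteg':
  gabiteg → gebiteg   (a→e after a consonant, before a labial obstruent)
  gebiteg → geviteg   (b→v between vowels (before a front vowel))
  geviteg → geviseg   (t→s between vowels (before a front vowel))
So the Semolar cognate is 'geviseg'.

geviseg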